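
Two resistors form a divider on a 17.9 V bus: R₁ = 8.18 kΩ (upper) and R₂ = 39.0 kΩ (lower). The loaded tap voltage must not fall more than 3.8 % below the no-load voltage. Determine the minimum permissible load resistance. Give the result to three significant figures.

Output resistance R_th = R₁‖R₂ = (8.18 × 39.0)/47.18 = 6.762 kΩ.
The fractional drop is R_th/(R_th + R_L); requiring this ≤ 0.0380 gives R_L ≥ R_th(1/0.0380 − 1) = 6.762 × 25.32 = 171 kΩ.

R_L(min) ≈ 171 kΩ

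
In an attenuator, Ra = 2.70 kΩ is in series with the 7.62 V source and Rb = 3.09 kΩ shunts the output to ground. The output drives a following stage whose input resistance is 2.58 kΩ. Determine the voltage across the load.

The load sits in parallel with Rb: Rb‖R_L = (3.09 × 2.58) / (3.09 + 2.58) = 1.406 kΩ.
V_out = 7.62 × 1.406 / (2.70 + 1.406) = 7.62 × 1.406/4.106 = 2.61 V.

V_out ≈ 2.61 V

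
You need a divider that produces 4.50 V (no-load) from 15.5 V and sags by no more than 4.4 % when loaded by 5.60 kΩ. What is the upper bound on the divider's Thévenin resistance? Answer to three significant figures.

Loading drop = R_th/(R_th + R_L) ≤ 0.0440, so R_th ≤ R_L · ε/(1−ε) = 5.60 kΩ × 0.0440/0.9560 = 258 Ω.

R_th ≤ 258 Ω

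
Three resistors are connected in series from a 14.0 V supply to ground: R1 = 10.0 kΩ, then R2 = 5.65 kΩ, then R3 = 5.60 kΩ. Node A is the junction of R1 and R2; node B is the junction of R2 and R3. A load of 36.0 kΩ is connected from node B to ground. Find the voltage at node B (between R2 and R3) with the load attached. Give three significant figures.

At node B, R3 is in parallel with the load: R3‖R_L = 4.846 kΩ.
Below node A the resistance is R2 + (R3‖R_L) = 10.50 kΩ, so V_A = 14.0 × 10.50/20.50 = 7.169 V.
Then V_B = V_A × (R3‖R_L)/(R2 + R3‖R_L) = 7.169 × 4.846/10.50 = 3.31 V.

V ≈ 3.31 V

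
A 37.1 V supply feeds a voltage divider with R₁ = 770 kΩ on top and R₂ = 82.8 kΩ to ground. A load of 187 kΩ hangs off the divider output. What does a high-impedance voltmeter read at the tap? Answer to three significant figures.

V_out ≈ 2.57 V

The load sits in parallel with R₂: R₂‖R_L = (82.8 × 187) / (82.8 + 187) = 57.39 kΩ.
V_out = 37.1 × 57.39 / (770 + 57.39) = 37.1 × 57.39/827.4 = 2.57 V.
(Unloaded it would have been 3.60 V.)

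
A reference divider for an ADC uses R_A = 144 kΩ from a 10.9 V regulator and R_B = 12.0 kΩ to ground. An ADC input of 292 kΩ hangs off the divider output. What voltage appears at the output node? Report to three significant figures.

The load sits in parallel with R_B: R_B‖R_L = (12.0 × 292) / (12.0 + 292) = 11.53 kΩ.
V_out = 10.9 × 11.53 / (144 + 11.53) = 10.9 × 11.53/155.5 = 0.808 V.

V_out ≈ 0.808 V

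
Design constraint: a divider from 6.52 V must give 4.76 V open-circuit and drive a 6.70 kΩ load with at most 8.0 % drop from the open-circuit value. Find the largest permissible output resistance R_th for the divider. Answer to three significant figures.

R_th ≤ 583 Ω

Loading drop = R_th/(R_th + R_L) ≤ 0.0800, so R_th ≤ R_L · ε/(1−ε) = 6.70 kΩ × 0.0800/0.9200 = 583 Ω.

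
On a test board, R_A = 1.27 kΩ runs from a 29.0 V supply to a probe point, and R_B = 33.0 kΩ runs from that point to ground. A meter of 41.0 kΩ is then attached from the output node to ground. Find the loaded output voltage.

The load sits in parallel with R_B: R_B‖R_L = (33.0 × 41.0) / (33.0 + 41.0) = 18.28 kΩ.
V_out = 29.0 × 18.28 / (1.27 + 18.28) = 29.0 × 18.28/19.55 = 27.1 V.

V_out ≈ 27.1 V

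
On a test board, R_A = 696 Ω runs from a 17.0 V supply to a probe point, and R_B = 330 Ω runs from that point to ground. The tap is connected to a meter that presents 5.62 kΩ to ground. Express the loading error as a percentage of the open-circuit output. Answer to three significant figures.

The divider's output (Thévenin) resistance is R_A‖R_B = 223.9 Ω.
Fractional drop under load = R_th/(R_th + R_L) = 223.9 / (223.9 + 5620) = 0.03831.
So the output falls by 3.83 %.

3.83 %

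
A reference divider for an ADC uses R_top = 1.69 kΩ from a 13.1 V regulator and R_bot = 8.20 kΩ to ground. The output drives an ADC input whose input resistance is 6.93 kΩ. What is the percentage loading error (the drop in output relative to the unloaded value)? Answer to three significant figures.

Unloaded V = 13.1 × 8.20/9.890 = 10.86 V.
Loaded: R_bot‖R_L = 3.756 kΩ, giving V = 13.1 × 3.756/5.446 = 9.035 V.
Drop = (10.86 − 9.035) / 10.86 = 16.8 %.

16.8 %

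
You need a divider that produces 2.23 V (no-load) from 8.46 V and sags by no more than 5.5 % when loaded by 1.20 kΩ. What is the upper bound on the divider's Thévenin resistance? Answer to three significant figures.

Loading drop = R_th/(R_th + R_L) ≤ 0.0550, so R_th ≤ R_L · ε/(1−ε) = 1.20 kΩ × 0.0550/0.9450 = 69.8 Ω.

R_th ≤ 69.8 Ω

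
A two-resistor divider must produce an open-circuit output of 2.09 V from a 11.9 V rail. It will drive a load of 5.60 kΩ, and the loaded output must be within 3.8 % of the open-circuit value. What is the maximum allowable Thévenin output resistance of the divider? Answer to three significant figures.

R_th ≤ 221 Ω

Loading drop = R_th/(R_th + R_L) ≤ 0.0380, so R_th ≤ R_L · ε/(1−ε) = 5.60 kΩ × 0.0380/0.9620 = 221 Ω.
(Any R1, R2 with R2/(R1+R2) = 0.176 and R1‖R2 ≤ 221 Ω will meet the spec.)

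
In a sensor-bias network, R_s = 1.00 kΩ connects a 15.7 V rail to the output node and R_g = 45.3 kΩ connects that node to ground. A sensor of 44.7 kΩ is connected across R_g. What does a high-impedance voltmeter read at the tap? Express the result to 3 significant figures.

The load sits in parallel with R_g: R_g‖R_L = (45.3 × 44.7) / (45.3 + 44.7) = 22.50 kΩ.
V_out = 15.7 × 22.50 / (1.00 + 22.50) = 15.7 × 22.50/23.50 = 15.0 V.

V_out ≈ 15.0 V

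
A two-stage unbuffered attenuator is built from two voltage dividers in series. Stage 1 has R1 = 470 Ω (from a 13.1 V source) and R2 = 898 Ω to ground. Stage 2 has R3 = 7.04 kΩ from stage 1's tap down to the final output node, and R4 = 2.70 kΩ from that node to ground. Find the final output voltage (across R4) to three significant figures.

Stage 2 presents R3+R4 = 9740 Ω as a load on stage 1's tap.
Stage 1's lower leg becomes R2‖(R3+R4) = 822.2 Ω, so V_mid = 13.1 × 822.2/1292 = 8.335 V.
Stage 2 is itself unloaded: V_out = V_mid × R4/(R3+R4) = 8.335 × 2700/9740 = 2.31 V.

V_out ≈ 2.31 V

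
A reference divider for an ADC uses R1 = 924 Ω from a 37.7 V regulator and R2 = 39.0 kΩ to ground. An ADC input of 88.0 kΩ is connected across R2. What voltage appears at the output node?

V_out ≈ 36.5 V

The load sits in parallel with R2: R2‖R_L = (39000 × 88000) / (39000 + 88000) = 27020 Ω.
V_out = 37.7 × 27020 / (924 + 27020) = 37.7 × 27020/27950 = 36.5 V.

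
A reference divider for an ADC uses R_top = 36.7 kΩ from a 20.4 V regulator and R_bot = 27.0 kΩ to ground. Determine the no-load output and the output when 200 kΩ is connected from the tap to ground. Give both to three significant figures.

Unloaded: 8.65 V; loaded: 8.02 V

Open-circuit: V = 20.4 × 27.0/(36.7 + 27.0) = 8.65 V.
With the load, R_bot becomes R_bot‖R_L = 23.79 kΩ, so V = 20.4 × 23.79/60.49 = 8.02 V.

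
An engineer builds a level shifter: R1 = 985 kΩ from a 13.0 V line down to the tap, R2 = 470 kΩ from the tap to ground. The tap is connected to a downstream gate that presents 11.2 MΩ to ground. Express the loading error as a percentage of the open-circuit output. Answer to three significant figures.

2.76 %

The divider's output (Thévenin) resistance is R1‖R2 = 318.2 kΩ.
Fractional drop under load = R_th/(R_th + R_L) = 318.2 / (318.2 + 11200) = 0.02762.
So the output falls by 2.76 %.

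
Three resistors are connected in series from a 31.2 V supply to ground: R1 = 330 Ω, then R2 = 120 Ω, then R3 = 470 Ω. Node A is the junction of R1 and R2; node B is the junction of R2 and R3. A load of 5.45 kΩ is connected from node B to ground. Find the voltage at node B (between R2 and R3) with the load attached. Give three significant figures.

At node B, R3 is in parallel with the load: R3‖R_L = 432.7 Ω.
Below node A the resistance is R2 + (R3‖R_L) = 552.7 Ω, so V_A = 31.2 × 552.7/882.7 = 19.54 V.
Then V_B = V_A × (R3‖R_L)/(R2 + R3‖R_L) = 19.54 × 432.7/552.7 = 15.3 V.

V ≈ 15.3 V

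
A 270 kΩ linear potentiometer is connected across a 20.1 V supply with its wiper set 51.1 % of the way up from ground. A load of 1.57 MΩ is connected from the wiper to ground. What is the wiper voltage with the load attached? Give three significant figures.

V ≈ 9.85 V

The wiper splits the pot into (1−α)R = 132.0 kΩ above and αR = 138.0 kΩ below.
Lower section ‖ load = 126.8 kΩ.
V_wiper = 20.1 × 126.8/(132.0 + 126.8) = 9.85 V.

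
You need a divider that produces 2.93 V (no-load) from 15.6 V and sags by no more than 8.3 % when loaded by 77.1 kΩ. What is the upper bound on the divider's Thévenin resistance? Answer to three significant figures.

R_th ≤ 6.98 kΩ

Loading drop = R_th/(R_th + R_L) ≤ 0.0830, so R_th ≤ R_L · ε/(1−ε) = 77.1 kΩ × 0.0830/0.9170 = 6.98 kΩ.
(Any R1, R2 with R2/(R1+R2) = 0.188 and R1‖R2 ≤ 6.98 kΩ will meet the spec.)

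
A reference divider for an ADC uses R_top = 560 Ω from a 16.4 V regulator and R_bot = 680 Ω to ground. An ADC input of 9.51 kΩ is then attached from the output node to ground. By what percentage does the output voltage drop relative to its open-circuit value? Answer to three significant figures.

The divider's output (Thévenin) resistance is R_top‖R_bot = 307.1 Ω.
Fractional drop under load = R_th/(R_th + R_L) = 307.1 / (307.1 + 9510) = 0.03128.
So the output falls by 3.13 %.

3.13 %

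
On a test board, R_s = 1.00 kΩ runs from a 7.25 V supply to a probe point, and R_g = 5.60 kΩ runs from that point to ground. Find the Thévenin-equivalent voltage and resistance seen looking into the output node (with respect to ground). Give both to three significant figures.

V_th is the open-circuit tap voltage: 7.25 × 5.60/(1.00 + 5.60) = 6.15 V.
With the supply zeroed, R_s and R_g appear in parallel from the tap: R_th = R_s‖R_g = (1.00 × 5.60)/6.600 = 848 Ω.

V_th = 6.15 V, R_th = 848 Ω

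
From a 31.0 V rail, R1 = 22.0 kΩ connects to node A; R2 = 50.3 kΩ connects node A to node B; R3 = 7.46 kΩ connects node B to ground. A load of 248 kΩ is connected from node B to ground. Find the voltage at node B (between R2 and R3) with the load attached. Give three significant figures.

V ≈ 2.82 V

At node B, R3 is in parallel with the load: R3‖R_L = 7.242 kΩ.
Below node A the resistance is R2 + (R3‖R_L) = 57.54 kΩ, so V_A = 31.0 × 57.54/79.54 = 22.43 V.
Then V_B = V_A × (R3‖R_L)/(R2 + R3‖R_L) = 22.43 × 7.242/57.54 = 2.82 V.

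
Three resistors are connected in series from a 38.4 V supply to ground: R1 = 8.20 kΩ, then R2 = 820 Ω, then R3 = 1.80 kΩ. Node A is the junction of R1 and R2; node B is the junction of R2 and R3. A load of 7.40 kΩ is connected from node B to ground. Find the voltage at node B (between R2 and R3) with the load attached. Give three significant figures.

V ≈ 5.31 V

At node B, R3 is in parallel with the load: R3‖R_L = 1448 Ω.
Below node A the resistance is R2 + (R3‖R_L) = 2268 Ω, so V_A = 38.4 × 2268/10470 = 8.319 V.
Then V_B = V_A × (R3‖R_L)/(R2 + R3‖R_L) = 8.319 × 1448/2268 = 5.31 V.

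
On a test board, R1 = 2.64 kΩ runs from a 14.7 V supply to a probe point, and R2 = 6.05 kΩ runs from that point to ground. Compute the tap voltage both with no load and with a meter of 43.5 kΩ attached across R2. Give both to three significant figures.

Unloaded: 10.2 V; loaded: 9.82 V

Open-circuit: V = 14.7 × 6.05/(2.64 + 6.05) = 10.2 V.
With the load, R2 becomes R2‖R_L = 5.311 kΩ, so V = 14.7 × 5.311/7.951 = 9.82 V.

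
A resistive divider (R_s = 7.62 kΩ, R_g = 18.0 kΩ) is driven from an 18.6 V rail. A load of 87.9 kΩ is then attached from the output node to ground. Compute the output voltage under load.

V_out ≈ 12.3 V

The load sits in parallel with R_g: R_g‖R_L = (18.0 × 87.9) / (18.0 + 87.9) = 14.94 kΩ.
V_out = 18.6 × 14.94 / (7.62 + 14.94) = 18.6 × 14.94/22.56 = 12.3 V.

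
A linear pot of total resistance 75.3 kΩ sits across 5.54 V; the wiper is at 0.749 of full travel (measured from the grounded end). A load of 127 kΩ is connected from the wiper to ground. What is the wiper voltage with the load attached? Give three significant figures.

The wiper splits the pot into (1−α)R = 18.90 kΩ above and αR = 56.40 kΩ below.
Lower section ‖ load = 39.06 kΩ.
V_wiper = 5.54 × 39.06/(18.90 + 39.06) = 3.73 V.

V ≈ 3.73 V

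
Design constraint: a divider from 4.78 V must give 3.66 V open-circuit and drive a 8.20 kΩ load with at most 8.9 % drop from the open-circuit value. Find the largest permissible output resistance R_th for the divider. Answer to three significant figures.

Loading drop = R_th/(R_th + R_L) ≤ 0.0890, so R_th ≤ R_L · ε/(1−ε) = 8.20 kΩ × 0.0890/0.9110 = 801 Ω.

R_th ≤ 801 Ω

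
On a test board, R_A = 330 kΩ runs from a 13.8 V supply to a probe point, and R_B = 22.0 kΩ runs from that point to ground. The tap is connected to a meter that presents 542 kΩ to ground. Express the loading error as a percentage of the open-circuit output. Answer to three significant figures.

3.67 %

The divider's output (Thévenin) resistance is R_A‖R_B = 20.62 kΩ.
Fractional drop under load = R_th/(R_th + R_L) = 20.62 / (20.62 + 542) = 0.03666.
So the output falls by 3.67 %.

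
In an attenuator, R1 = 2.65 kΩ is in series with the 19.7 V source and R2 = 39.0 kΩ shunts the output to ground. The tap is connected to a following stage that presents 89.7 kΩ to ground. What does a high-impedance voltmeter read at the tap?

V_out ≈ 18.0 V

The load sits in parallel with R2: R2‖R_L = (39.0 × 89.7) / (39.0 + 89.7) = 27.18 kΩ.
V_out = 19.7 × 27.18 / (2.65 + 27.18) = 19.7 × 27.18/29.83 = 18.0 V.
(Unloaded it would have been 18.4 V.)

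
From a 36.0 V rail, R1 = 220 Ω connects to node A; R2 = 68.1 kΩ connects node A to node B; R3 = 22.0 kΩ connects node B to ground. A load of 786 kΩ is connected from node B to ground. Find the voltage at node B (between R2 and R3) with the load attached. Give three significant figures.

At node B, R3 is in parallel with the load: R3‖R_L = 21400 Ω.
Below node A the resistance is R2 + (R3‖R_L) = 89500 Ω, so V_A = 36.0 × 89500/89720 = 35.91 V.
Then V_B = V_A × (R3‖R_L)/(R2 + R3‖R_L) = 35.91 × 21400/89500 = 8.59 V.

V ≈ 8.59 V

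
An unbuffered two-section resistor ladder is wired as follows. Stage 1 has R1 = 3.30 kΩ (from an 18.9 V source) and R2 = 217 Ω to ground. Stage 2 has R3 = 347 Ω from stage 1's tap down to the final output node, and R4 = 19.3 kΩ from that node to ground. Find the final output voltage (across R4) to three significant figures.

V_out ≈ 1.13 V

Stage 2 presents R3+R4 = 19650 Ω as a load on stage 1's tap.
Stage 1's lower leg becomes R2‖(R3+R4) = 214.6 Ω, so V_mid = 18.9 × 214.6/3515 = 1.154 V.
Stage 2 is itself unloaded: V_out = V_mid × R4/(R3+R4) = 1.154 × 19300/19650 = 1.13 V.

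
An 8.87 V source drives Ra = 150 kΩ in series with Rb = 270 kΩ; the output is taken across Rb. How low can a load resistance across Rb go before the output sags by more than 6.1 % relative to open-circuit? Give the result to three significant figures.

R_L(min) ≈ 1.48 MΩ

Output resistance R_th = Ra‖Rb = (150 × 270)/420.0 = 96.43 kΩ.
The fractional drop is R_th/(R_th + R_L); requiring this ≤ 0.0610 gives R_L ≥ R_th(1/0.0610 − 1) = 96.43 × 15.39 = 1.48 MΩ.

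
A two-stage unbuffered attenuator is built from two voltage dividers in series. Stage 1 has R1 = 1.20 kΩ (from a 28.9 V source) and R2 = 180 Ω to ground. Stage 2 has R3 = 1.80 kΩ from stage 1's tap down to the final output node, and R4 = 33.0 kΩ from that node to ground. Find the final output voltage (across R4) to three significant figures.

V_out ≈ 3.56 V

Stage 2 presents R3+R4 = 34800 Ω as a load on stage 1's tap.
Stage 1's lower leg becomes R2‖(R3+R4) = 179.1 Ω, so V_mid = 28.9 × 179.1/1379 = 3.753 V.
Stage 2 is itself unloaded: V_out = V_mid × R4/(R3+R4) = 3.753 × 33000/34800 = 3.56 V.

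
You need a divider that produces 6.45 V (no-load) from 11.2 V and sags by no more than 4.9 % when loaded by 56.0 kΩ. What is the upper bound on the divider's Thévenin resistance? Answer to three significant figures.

R_th ≤ 2.89 kΩ

Loading drop = R_th/(R_th + R_L) ≤ 0.0490, so R_th ≤ R_L · ε/(1−ε) = 56.0 kΩ × 0.0490/0.9510 = 2.89 kΩ.
(Any R1, R2 with R2/(R1+R2) = 0.576 and R1‖R2 ≤ 2.89 kΩ will meet the spec.)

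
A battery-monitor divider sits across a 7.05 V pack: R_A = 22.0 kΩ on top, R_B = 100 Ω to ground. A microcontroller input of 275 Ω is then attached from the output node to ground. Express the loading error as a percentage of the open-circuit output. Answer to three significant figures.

Unloaded V = 7.05 × 100/22100 = 0.03190 V.
Loaded: R_B‖R_L = 73.33 Ω, giving V = 7.05 × 73.33/22070 = 0.02342 V.
Drop = (0.03190 − 0.02342) / 0.03190 = 26.6 %.

26.6 %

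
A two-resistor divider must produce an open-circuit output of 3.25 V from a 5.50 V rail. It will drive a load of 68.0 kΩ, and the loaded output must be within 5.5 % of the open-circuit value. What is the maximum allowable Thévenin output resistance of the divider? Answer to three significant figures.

R_th ≤ 3.96 kΩ

Loading drop = R_th/(R_th + R_L) ≤ 0.0550, so R_th ≤ R_L · ε/(1−ε) = 68.0 kΩ × 0.0550/0.9450 = 3.96 kΩ.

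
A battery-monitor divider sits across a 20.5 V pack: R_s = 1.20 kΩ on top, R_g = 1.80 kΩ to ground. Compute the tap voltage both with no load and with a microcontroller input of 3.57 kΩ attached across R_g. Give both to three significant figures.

Open-circuit: V = 20.5 × 1.80/(1.20 + 1.80) = 12.3 V.
With the load, R_g becomes R_g‖R_L = 1.197 kΩ, so V = 20.5 × 1.197/2.397 = 10.2 V.

Unloaded: 12.3 V; loaded: 10.2 V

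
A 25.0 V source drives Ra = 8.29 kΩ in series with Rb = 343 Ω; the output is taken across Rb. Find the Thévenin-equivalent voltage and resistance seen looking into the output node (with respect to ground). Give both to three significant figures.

V_th = 0.993 V, R_th = 329 Ω

V_th is the open-circuit tap voltage: 25.0 × 343/(8290 + 343) = 0.993 V.
With the supply zeroed, Ra and Rb appear in parallel from the tap: R_th = Ra‖Rb = (8290 × 343)/8633 = 329 Ω.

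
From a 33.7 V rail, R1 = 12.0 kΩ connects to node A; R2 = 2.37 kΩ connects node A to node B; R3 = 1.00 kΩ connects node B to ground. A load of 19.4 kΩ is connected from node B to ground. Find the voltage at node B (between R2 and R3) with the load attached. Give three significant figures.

At node B, R3 is in parallel with the load: R3‖R_L = 0.9510 kΩ.
Below node A the resistance is R2 + (R3‖R_L) = 3.321 kΩ, so V_A = 33.7 × 3.321/15.32 = 7.305 V.
Then V_B = V_A × (R3‖R_L)/(R2 + R3‖R_L) = 7.305 × 0.9510/3.321 = 2.09 V.

V ≈ 2.09 V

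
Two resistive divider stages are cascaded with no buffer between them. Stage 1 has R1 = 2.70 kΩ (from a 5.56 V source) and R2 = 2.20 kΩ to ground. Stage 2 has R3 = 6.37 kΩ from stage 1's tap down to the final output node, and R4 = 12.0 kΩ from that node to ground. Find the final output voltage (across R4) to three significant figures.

Stage 2 presents R3+R4 = 18.37 kΩ as a load on stage 1's tap.
Stage 1's lower leg becomes R2‖(R3+R4) = 1.965 kΩ, so V_mid = 5.56 × 1.965/4.665 = 2.342 V.
Stage 2 is itself unloaded: V_out = V_mid × R4/(R3+R4) = 2.342 × 12.0/18.37 = 1.53 V.

V_out ≈ 1.53 V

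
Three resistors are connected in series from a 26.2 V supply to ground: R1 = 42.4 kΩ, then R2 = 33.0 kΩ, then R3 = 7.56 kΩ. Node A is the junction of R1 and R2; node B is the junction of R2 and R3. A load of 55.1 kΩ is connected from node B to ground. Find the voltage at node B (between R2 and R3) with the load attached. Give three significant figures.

At node B, R3 is in parallel with the load: R3‖R_L = 6.648 kΩ.
Below node A the resistance is R2 + (R3‖R_L) = 39.65 kΩ, so V_A = 26.2 × 39.65/82.05 = 12.66 V.
Then V_B = V_A × (R3‖R_L)/(R2 + R3‖R_L) = 12.66 × 6.648/39.65 = 2.12 V.

V ≈ 2.12 V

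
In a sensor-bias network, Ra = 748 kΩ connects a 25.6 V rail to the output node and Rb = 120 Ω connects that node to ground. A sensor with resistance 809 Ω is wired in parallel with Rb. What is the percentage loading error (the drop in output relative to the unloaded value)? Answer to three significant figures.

Unloaded V = 25.6 × 120/748100 = 0.0041063 V.
Loaded: Rb‖R_L = 104.5 Ω, giving V = 25.6 × 104.5/748100 = 0.0035760 V.
Drop = (0.0041063 − 0.0035760) / 0.0041063 = 12.9 %.

12.9 %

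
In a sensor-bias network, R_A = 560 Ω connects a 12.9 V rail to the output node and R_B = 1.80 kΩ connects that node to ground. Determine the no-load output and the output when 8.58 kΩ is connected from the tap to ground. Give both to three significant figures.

Unloaded: 9.84 V; loaded: 9.37 V

Open-circuit: V = 12.9 × 1800/(560 + 1800) = 9.84 V.
With the load, R_B becomes R_B‖R_L = 1488 Ω, so V = 12.9 × 1488/2048 = 9.37 V.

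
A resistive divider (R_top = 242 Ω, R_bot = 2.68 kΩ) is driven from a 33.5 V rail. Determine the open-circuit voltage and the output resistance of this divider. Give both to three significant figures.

V_th is the open-circuit tap voltage: 33.5 × 2680/(242 + 2680) = 30.7 V.
With the supply zeroed, R_top and R_bot appear in parallel from the tap: R_th = R_top‖R_bot = (242 × 2680)/2922 = 222 Ω.

V_th = 30.7 V, R_th = 222 Ω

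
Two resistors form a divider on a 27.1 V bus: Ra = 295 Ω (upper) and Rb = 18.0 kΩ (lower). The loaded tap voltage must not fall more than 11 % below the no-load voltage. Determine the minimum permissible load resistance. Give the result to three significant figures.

Output resistance R_th = Ra‖Rb = (295 × 18000)/18300 = 290.2 Ω.
The fractional drop is R_th/(R_th + R_L); requiring this ≤ 0.110 gives R_L ≥ R_th(1/0.110 − 1) = 290.2 × 8.091 = 2.35 kΩ.

R_L(min) ≈ 2.35 kΩ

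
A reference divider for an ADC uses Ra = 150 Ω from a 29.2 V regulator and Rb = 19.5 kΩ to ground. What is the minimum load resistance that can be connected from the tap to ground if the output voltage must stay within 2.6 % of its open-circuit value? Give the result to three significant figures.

R_L(min) ≈ 5.58 kΩ

Output resistance R_th = Ra‖Rb = (150 × 19500)/19650 = 148.9 Ω.
The fractional drop is R_th/(R_th + R_L); requiring this ≤ 0.0260 gives R_L ≥ R_th(1/0.0260 − 1) = 148.9 × 37.46 = 5.58 kΩ.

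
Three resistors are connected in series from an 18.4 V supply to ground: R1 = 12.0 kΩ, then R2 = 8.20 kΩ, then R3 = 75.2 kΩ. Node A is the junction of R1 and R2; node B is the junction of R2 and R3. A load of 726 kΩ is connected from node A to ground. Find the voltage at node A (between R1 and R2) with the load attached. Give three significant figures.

Below node A the series string R2+R3 = 83.40 kΩ sits in parallel with the 726 kΩ load: 74.81 kΩ.
V_A = 18.4 × 74.81/(12.0 + 74.81) = 15.9 V.

V ≈ 15.9 V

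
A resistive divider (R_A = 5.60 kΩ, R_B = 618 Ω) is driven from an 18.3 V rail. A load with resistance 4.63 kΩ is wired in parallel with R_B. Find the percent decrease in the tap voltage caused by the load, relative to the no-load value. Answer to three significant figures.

10.7 %

Unloaded V = 18.3 × 618/6218 = 1.8188 V.
Loaded: R_B‖R_L = 545.2 Ω, giving V = 18.3 × 545.2/6145 = 1.6236 V.
Drop = (1.8188 − 1.6236) / 1.8188 = 10.7 %.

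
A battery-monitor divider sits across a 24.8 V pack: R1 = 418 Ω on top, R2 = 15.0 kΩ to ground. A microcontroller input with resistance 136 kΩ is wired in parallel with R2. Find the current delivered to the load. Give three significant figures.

I_L ≈ 0.177 mA

R2‖R_L = 13510 Ω; V_out = 24.8 × 13510/13930 = 24.06 V.
I_L = V_out / R_L = 24.06 / 136 kΩ = 0.177 mA.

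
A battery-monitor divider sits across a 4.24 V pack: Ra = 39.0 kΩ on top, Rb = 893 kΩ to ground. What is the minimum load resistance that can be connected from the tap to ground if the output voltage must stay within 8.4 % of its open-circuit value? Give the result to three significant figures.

Output resistance R_th = Ra‖Rb = (39.0 × 893)/932.0 = 37.37 kΩ.
The fractional drop is R_th/(R_th + R_L); requiring this ≤ 0.0840 gives R_L ≥ R_th(1/0.0840 − 1) = 37.37 × 10.90 = 407 kΩ.

R_L(min) ≈ 407 kΩ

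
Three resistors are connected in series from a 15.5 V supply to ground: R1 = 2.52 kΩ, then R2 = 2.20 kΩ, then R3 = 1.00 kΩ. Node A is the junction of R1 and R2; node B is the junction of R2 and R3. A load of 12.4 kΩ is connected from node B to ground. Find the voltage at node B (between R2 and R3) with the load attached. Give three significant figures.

At node B, R3 is in parallel with the load: R3‖R_L = 0.9254 kΩ.
Below node A the resistance is R2 + (R3‖R_L) = 3.125 kΩ, so V_A = 15.5 × 3.125/5.645 = 8.581 V.
Then V_B = V_A × (R3‖R_L)/(R2 + R3‖R_L) = 8.581 × 0.9254/3.125 = 2.54 V.

V ≈ 2.54 V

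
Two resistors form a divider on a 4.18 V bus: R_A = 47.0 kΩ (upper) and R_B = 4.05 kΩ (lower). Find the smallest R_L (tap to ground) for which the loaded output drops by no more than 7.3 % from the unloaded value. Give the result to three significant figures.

Output resistance R_th = R_A‖R_B = (47.0 × 4.05)/51.05 = 3.729 kΩ.
The fractional drop is R_th/(R_th + R_L); requiring this ≤ 0.0730 gives R_L ≥ R_th(1/0.0730 − 1) = 3.729 × 12.70 = 47.3 kΩ.

R_L(min) ≈ 47.3 kΩ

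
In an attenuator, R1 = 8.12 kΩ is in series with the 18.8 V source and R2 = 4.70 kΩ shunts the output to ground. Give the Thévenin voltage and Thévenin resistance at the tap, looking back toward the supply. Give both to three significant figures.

V_th = 6.89 V, R_th = 2.98 kΩ

V_th is the open-circuit tap voltage: 18.8 × 4.70/(8.12 + 4.70) = 6.89 V.
With the supply zeroed, R1 and R2 appear in parallel from the tap: R_th = R1‖R2 = (8.12 × 4.70)/12.82 = 2.98 kΩ.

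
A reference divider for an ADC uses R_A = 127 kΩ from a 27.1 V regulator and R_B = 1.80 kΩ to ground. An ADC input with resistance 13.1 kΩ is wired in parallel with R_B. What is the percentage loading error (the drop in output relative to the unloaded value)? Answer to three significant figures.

Unloaded V = 27.1 × 1.80/128.8 = 0.37873 V.
Loaded: R_B‖R_L = 1.583 kΩ, giving V = 27.1 × 1.583/128.6 = 0.33354 V.
Drop = (0.37873 − 0.33354) / 0.37873 = 11.9 %.

11.9 %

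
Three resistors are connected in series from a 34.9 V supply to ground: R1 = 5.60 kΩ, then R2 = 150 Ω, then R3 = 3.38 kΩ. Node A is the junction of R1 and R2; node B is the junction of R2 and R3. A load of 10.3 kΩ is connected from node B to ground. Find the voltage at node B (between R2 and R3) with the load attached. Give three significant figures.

V ≈ 10.7 V

At node B, R3 is in parallel with the load: R3‖R_L = 2545 Ω.
Below node A the resistance is R2 + (R3‖R_L) = 2695 Ω, so V_A = 34.9 × 2695/8295 = 11.34 V.
Then V_B = V_A × (R3‖R_L)/(R2 + R3‖R_L) = 11.34 × 2545/2695 = 10.7 V.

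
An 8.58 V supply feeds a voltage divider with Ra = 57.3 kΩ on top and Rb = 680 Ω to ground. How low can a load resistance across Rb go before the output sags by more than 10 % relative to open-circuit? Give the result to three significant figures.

R_L(min) ≈ 6.05 kΩ

Output resistance R_th = Ra‖Rb = (57300 × 680)/57980 = 672.0 Ω.
The fractional drop is R_th/(R_th + R_L); requiring this ≤ 0.100 gives R_L ≥ R_th(1/0.100 − 1) = 672.0 × 9.000 = 6.05 kΩ.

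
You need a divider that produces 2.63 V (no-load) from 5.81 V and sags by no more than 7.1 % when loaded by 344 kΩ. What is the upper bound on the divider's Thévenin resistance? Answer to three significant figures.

R_th ≤ 26.3 kΩ

Loading drop = R_th/(R_th + R_L) ≤ 0.0710, so R_th ≤ R_L · ε/(1−ε) = 344 kΩ × 0.0710/0.9290 = 26.3 kΩ.
(Any R1, R2 with R2/(R1+R2) = 0.453 and R1‖R2 ≤ 26.3 kΩ will meet the spec.)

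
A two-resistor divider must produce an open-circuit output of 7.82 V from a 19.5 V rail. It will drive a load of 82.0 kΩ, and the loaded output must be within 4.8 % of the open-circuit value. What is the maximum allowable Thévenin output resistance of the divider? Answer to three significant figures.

Loading drop = R_th/(R_th + R_L) ≤ 0.0480, so R_th ≤ R_L · ε/(1−ε) = 82.0 kΩ × 0.0480/0.9520 = 4.13 kΩ.
(Any R1, R2 with R2/(R1+R2) = 0.401 and R1‖R2 ≤ 4.13 kΩ will meet the spec.)

R_th ≤ 4.13 kΩ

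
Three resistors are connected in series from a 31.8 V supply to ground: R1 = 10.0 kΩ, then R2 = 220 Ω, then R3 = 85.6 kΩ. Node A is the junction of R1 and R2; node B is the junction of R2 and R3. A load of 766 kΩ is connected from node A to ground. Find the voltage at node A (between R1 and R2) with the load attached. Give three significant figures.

Below node A the series string R2+R3 = 85820 Ω sits in parallel with the 766000 Ω load: 77170 Ω.
V_A = 31.8 × 77170/(10000 + 77170) = 28.2 V.

V ≈ 28.2 V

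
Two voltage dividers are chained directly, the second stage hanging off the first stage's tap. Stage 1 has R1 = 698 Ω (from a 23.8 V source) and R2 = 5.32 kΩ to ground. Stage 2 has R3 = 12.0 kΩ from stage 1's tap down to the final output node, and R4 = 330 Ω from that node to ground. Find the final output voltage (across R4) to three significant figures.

V_out ≈ 0.536 V

Stage 2 presents R3+R4 = 12330 Ω as a load on stage 1's tap.
Stage 1's lower leg becomes R2‖(R3+R4) = 3716 Ω, so V_mid = 23.8 × 3716/4414 = 20.04 V.
Stage 2 is itself unloaded: V_out = V_mid × R4/(R3+R4) = 20.04 × 330/12330 = 0.536 V.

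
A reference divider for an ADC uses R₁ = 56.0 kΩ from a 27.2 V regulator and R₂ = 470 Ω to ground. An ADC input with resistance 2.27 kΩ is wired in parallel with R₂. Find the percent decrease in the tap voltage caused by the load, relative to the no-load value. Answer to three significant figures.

17.0 %

The divider's output (Thévenin) resistance is R₁‖R₂ = 466.1 Ω.
Fractional drop under load = R_th/(R_th + R_L) = 466.1 / (466.1 + 2270) = 0.1703.
So the output falls by 17.0 %.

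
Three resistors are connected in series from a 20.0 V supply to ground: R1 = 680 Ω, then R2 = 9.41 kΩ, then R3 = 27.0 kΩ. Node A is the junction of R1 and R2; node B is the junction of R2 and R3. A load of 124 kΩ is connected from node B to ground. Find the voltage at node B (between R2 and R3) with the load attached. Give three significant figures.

At node B, R3 is in parallel with the load: R3‖R_L = 22170 Ω.
Below node A the resistance is R2 + (R3‖R_L) = 31580 Ω, so V_A = 20.0 × 31580/32260 = 19.58 V.
Then V_B = V_A × (R3‖R_L)/(R2 + R3‖R_L) = 19.58 × 22170/31580 = 13.7 V.

V ≈ 13.7 V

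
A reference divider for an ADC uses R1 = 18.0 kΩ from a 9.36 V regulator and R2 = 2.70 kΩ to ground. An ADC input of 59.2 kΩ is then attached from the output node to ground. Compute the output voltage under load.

V_out ≈ 1.17 V

The load sits in parallel with R2: R2‖R_L = (2.70 × 59.2) / (2.70 + 59.2) = 2.582 kΩ.
V_out = 9.36 × 2.582 / (18.0 + 2.582) = 9.36 × 2.582/20.58 = 1.17 V.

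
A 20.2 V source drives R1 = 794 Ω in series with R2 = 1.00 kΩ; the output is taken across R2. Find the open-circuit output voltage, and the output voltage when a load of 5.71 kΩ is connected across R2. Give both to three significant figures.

Open-circuit: V = 20.2 × 1000/(794 + 1000) = 11.3 V.
With the load, R2 becomes R2‖R_L = 851.0 Ω, so V = 20.2 × 851.0/1645 = 10.4 V.

Unloaded: 11.3 V; loaded: 10.4 V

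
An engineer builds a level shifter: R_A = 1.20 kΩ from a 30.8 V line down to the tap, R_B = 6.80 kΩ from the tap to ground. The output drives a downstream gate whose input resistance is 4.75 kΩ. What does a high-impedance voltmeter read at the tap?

The load sits in parallel with R_B: R_B‖R_L = (6.80 × 4.75) / (6.80 + 4.75) = 2.797 kΩ.
V_out = 30.8 × 2.797 / (1.20 + 2.797) = 30.8 × 2.797/3.997 = 21.6 V.
(Unloaded it would have been 26.2 V.)

V_out ≈ 21.6 V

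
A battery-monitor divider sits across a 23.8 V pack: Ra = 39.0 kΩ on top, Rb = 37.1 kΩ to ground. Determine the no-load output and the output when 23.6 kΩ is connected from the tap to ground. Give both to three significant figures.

Unloaded: 11.6 V; loaded: 6.43 V

Open-circuit: V = 23.8 × 37.1/(39.0 + 37.1) = 11.6 V.
With the load, Rb becomes Rb‖R_L = 14.42 kΩ, so V = 23.8 × 14.42/53.42 = 6.43 V.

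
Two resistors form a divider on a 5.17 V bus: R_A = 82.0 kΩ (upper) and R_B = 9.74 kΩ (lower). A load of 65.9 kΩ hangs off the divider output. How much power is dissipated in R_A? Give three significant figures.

P ≈ 0.268 mW

Total resistance from the source is R_A + (R_B‖R_L) = 90.49 kΩ, so I = 5.17/90.49 kΩ = 0.05714 mA.
P = I²·R_A = (0.05714 mA)² × 82.0 kΩ = 0.268 mW.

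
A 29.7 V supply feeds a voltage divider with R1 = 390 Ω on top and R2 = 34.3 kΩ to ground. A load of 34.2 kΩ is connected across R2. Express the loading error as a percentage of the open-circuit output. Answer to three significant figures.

1.11 %

The divider's output (Thévenin) resistance is R1‖R2 = 385.6 Ω.
Fractional drop under load = R_th/(R_th + R_L) = 385.6 / (385.6 + 34200) = 0.01115.
So the output falls by 1.11 %.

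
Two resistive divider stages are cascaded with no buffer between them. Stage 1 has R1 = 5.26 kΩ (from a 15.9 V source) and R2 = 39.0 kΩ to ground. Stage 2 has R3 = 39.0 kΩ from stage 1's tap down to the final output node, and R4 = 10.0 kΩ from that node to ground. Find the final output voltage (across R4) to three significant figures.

Stage 2 presents R3+R4 = 49.00 kΩ as a load on stage 1's tap.
Stage 1's lower leg becomes R2‖(R3+R4) = 21.72 kΩ, so V_mid = 15.9 × 21.72/26.98 = 12.80 V.
Stage 2 is itself unloaded: V_out = V_mid × R4/(R3+R4) = 12.80 × 10.0/49.00 = 2.61 V.

V_out ≈ 2.61 V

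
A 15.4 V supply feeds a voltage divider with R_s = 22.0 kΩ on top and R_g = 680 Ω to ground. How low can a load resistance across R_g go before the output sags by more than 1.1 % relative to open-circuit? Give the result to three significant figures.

R_L(min) ≈ 59.3 kΩ

Output resistance R_th = R_s‖R_g = (22000 × 680)/22680 = 659.6 Ω.
The fractional drop is R_th/(R_th + R_L); requiring this ≤ 0.0110 gives R_L ≥ R_th(1/0.0110 − 1) = 659.6 × 89.91 = 59.3 kΩ.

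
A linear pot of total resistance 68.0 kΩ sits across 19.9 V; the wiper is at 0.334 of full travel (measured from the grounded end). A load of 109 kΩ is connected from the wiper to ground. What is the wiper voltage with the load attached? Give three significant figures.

V ≈ 5.84 V

The wiper splits the pot into (1−α)R = 45.29 kΩ above and αR = 22.71 kΩ below.
Lower section ‖ load = 18.80 kΩ.
V_wiper = 19.9 × 18.80/(45.29 + 18.80) = 5.84 V.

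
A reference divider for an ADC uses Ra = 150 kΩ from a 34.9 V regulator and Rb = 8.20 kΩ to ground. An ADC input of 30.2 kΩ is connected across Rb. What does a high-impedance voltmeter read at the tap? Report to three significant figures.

The load sits in parallel with Rb: Rb‖R_L = (8.20 × 30.2) / (8.20 + 30.2) = 6.449 kΩ.
V_out = 34.9 × 6.449 / (150 + 6.449) = 34.9 × 6.449/156.4 = 1.44 V.
(Unloaded it would have been 1.81 V.)

V_out ≈ 1.44 V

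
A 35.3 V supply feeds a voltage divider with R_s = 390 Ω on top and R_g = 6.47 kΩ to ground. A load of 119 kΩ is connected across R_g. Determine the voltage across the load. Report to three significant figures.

V_out ≈ 33.2 V

The load sits in parallel with R_g: R_g‖R_L = (6470 × 119000) / (6470 + 119000) = 6136 Ω.
V_out = 35.3 × 6136 / (390 + 6136) = 35.3 × 6136/6526 = 33.2 V.
(Unloaded it would have been 33.3 V.)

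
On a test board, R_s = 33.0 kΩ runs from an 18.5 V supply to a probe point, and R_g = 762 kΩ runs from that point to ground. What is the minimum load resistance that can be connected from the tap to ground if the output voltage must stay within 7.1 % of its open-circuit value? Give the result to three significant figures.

R_L(min) ≈ 414 kΩ

Output resistance R_th = R_s‖R_g = (33.0 × 762)/795.0 = 31.63 kΩ.
The fractional drop is R_th/(R_th + R_L); requiring this ≤ 0.0710 gives R_L ≥ R_th(1/0.0710 − 1) = 31.63 × 13.08 = 414 kΩ.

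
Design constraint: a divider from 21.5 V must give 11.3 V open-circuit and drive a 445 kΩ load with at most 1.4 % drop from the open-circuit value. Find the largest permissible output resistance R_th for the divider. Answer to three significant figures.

Loading drop = R_th/(R_th + R_L) ≤ 0.0140, so R_th ≤ R_L · ε/(1−ε) = 445 kΩ × 0.0140/0.9860 = 6.32 kΩ.

R_th ≤ 6.32 kΩ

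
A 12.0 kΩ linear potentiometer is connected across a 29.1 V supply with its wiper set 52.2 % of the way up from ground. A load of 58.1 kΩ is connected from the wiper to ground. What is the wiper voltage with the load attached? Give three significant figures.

V ≈ 14.4 V

The wiper splits the pot into (1−α)R = 5.736 kΩ above and αR = 6.264 kΩ below.
Lower section ‖ load = 5.654 kΩ.
V_wiper = 29.1 × 5.654/(5.736 + 5.654) = 14.4 V.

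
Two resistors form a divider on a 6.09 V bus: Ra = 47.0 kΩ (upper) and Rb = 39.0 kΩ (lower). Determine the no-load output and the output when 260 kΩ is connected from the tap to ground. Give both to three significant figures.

Unloaded: 2.76 V; loaded: 2.55 V

Open-circuit: V = 6.09 × 39.0/(47.0 + 39.0) = 2.76 V.
With the load, Rb becomes Rb‖R_L = 33.91 kΩ, so V = 6.09 × 33.91/80.91 = 2.55 V.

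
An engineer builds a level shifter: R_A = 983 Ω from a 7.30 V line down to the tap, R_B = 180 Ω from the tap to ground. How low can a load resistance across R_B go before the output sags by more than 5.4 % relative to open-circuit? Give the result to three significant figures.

Output resistance R_th = R_A‖R_B = (983 × 180)/1163 = 152.1 Ω.
The fractional drop is R_th/(R_th + R_L); requiring this ≤ 0.0540 gives R_L ≥ R_th(1/0.0540 − 1) = 152.1 × 17.52 = 2.67 kΩ.

R_L(min) ≈ 2.67 kΩ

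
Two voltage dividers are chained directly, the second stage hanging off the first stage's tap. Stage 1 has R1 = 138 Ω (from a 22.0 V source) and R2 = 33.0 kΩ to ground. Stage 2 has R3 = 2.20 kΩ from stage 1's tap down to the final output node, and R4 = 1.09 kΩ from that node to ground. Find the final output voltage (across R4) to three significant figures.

V_out ≈ 6.97 V

Stage 2 presents R3+R4 = 3290 Ω as a load on stage 1's tap.
Stage 1's lower leg becomes R2‖(R3+R4) = 2992 Ω, so V_mid = 22.0 × 2992/3130 = 21.03 V.
Stage 2 is itself unloaded: V_out = V_mid × R4/(R3+R4) = 21.03 × 1090/3290 = 6.97 V.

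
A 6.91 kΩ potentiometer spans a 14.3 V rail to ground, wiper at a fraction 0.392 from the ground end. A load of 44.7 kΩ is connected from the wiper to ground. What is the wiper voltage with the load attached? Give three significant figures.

The wiper splits the pot into (1−α)R = 4.201 kΩ above and αR = 2.709 kΩ below.
Lower section ‖ load = 2.554 kΩ.
V_wiper = 14.3 × 2.554/(4.201 + 2.554) = 5.41 V.

V ≈ 5.41 V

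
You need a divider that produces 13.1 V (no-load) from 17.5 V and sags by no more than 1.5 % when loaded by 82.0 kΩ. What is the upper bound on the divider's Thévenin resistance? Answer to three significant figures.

R_th ≤ 1.25 kΩ

Loading drop = R_th/(R_th + R_L) ≤ 0.0150, so R_th ≤ R_L · ε/(1−ε) = 82.0 kΩ × 0.0150/0.9850 = 1.25 kΩ.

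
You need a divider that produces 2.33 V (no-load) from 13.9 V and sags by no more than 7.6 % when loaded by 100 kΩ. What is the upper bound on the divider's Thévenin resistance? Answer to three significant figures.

Loading drop = R_th/(R_th + R_L) ≤ 0.0760, so R_th ≤ R_L · ε/(1−ε) = 100 kΩ × 0.0760/0.9240 = 8.23 kΩ.

R_th ≤ 8.23 kΩ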